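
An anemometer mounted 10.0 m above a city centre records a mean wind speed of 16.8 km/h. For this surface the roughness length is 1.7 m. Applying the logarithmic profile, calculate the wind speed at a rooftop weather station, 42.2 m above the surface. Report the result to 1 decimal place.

Log law: V(z) ∝ ln(z/z₀), so V₂/V₁ = ln(z₂/z₀) / ln(z₁/z₀).
ln(42.2/1.7) = 3.2118, ln(10.0/1.7) = 1.7720
V₂ = 16.8 × 3.2118/1.7720 = 16.8 × 1.8126 = 30.4511 km/h

30.5 km/h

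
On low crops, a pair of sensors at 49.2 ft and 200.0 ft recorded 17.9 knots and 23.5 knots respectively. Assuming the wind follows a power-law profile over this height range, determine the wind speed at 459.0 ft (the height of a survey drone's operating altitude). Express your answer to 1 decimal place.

27.6 knots

First find α: α = ln(V₂/V₁)/ln(z₂/z₁) = ln(23.5/17.9)/ln(200.0/49.2) = 0.27220/1.40242 = 0.1941
Extrapolate from 200.0 ft to 459.0 ft: V₃ = 23.5 × (459.0/200.0)^0.1941 = 23.5 × 1.1750 = 27.6117 knots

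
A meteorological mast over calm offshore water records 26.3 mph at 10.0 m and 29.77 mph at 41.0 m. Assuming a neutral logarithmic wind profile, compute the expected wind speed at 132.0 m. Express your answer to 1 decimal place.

32.6 mph

Log law: V ∝ ln(z/z₀). From the pair, with r = V₁/V₂ = 0.88344,
ln z₀ = (ln z₁ − r·ln z₂)/(1 − r) = (2.3026 − 0.88344×3.7136)/0.11656 = -8.3916 → z₀ = 0.0002268 m
V₃ = V₁ · ln(z₃/z₀)/ln(z₁/z₀) = 26.3 × 13.2744/10.6942 = 32.6455 mph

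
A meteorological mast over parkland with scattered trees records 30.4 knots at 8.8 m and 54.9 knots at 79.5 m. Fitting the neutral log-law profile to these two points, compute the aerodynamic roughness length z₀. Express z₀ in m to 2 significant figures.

Log law: V(z) ∝ ln(z/z₀). With r = V₁/V₂ = 30.4/54.9 = 0.55373,
r · ln(z₂/z₀) = ln(z₁/z₀) ⇒ ln z₀ = (ln z₁ − r·ln z₂)/(1 − r)
ln z₀ = (2.17475 − 0.55373×4.37576) / 0.44627 = -0.5563
z₀ = exp(-0.5563) = 0.5733 m

z₀ ≈ 0.57 m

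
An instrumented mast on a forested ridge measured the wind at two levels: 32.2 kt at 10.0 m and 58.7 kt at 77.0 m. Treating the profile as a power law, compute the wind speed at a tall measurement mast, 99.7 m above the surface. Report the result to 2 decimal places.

First find α: α = ln(V₂/V₁)/ln(z₂/z₁) = ln(58.7/32.2)/ln(77.0/10.0) = 0.60047/2.04122 = 0.2942
Extrapolate from 77.0 m to 99.7 m: V₃ = 58.7 × (99.7/77.0)^0.2942 = 58.7 × 1.0790 = 63.3353 kt

63.34 kt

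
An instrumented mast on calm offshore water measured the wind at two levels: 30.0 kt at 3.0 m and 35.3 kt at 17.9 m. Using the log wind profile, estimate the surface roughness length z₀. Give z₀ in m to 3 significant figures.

Log law: V(z) ∝ ln(z/z₀). With r = V₁/V₂ = 30.0/35.3 = 0.84986,
r · ln(z₂/z₀) = ln(z₁/z₀) ⇒ ln z₀ = (ln z₁ − r·ln z₂)/(1 − r)
ln z₀ = (1.09861 − 0.84986×2.88480) / 0.15014 = -9.0119
z₀ = exp(-9.0119) = 0.0001220 m

z₀ ≈ 0.000122 m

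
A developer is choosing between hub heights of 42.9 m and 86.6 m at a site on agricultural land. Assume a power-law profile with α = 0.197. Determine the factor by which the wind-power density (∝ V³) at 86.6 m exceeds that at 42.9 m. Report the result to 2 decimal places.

Speed ratio: V_B/V_A = (z_B/z_A)^α = (86.6/42.9)^0.197 = (2.0186)^0.197 = 1.14841
Power-density ratio: P_B/P_A = (V_B/V_A)³ = (1.14841)³ = 1.51458

1.51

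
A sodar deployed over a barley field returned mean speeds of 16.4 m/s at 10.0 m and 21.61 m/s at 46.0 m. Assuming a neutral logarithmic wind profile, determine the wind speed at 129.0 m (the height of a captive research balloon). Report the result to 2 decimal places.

25.13 m/s

Log law: V ∝ ln(z/z₀). From the pair, with r = V₁/V₂ = 0.75891,
ln z₀ = (ln z₁ − r·ln z₂)/(1 − r) = (2.3026 − 0.75891×3.8286)/0.24109 = -2.5011 → z₀ = 0.08199 m
V₃ = V₁ · ln(z₃/z₀)/ln(z₁/z₀) = 16.4 × 7.3609/4.8037 = 25.1304 m/s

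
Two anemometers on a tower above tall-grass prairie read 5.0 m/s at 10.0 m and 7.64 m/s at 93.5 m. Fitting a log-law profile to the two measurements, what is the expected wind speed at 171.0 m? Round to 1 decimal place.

Log law: V ∝ ln(z/z₀). From the pair, with r = V₁/V₂ = 0.65445,
ln z₀ = (ln z₁ − r·ln z₂)/(1 − r) = (2.3026 − 0.65445×4.5380)/0.34555 = -1.9311 → z₀ = 0.1450 m
V₃ = V₁ · ln(z₃/z₀)/ln(z₁/z₀) = 5.0 × 7.0727/4.2337 = 8.3530 m/s

8.4 m/s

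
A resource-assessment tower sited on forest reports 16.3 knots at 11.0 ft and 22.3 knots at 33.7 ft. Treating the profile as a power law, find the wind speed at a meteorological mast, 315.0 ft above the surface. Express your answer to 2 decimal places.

41.69 knots

First find α: α = ln(V₂/V₁)/ln(z₂/z₁) = ln(22.3/16.3)/ln(33.7/11.0) = 0.31342/1.11960 = 0.2799
Extrapolate from 33.7 ft to 315.0 ft: V₃ = 22.3 × (315.0/33.7)^0.2799 = 22.3 × 1.8695 = 41.6905 knots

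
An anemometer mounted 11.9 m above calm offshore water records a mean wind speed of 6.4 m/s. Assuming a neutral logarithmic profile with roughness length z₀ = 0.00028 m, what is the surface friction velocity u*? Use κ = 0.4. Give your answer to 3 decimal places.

Log law: V(z) = (u*/κ) · ln(z/z₀) ⇒ u* = κ · V / ln(z/z₀)
u* = 0.4 × 6.4 / ln(11.9/0.00028) = 0.4 × 6.4 / 10.6573
   = 2.5600 / 10.6573 = 0.2402 m/s

u* ≈ 0.240 m/s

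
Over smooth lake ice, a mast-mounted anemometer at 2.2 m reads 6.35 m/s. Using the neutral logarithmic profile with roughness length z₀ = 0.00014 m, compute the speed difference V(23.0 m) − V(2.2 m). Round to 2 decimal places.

1.54 m/s

Log law: V₂ = V₁ · ln(z₂/z₀)/ln(z₁/z₀) = 6.35 × 12.0094/9.6623 = 7.8925 m/s
ΔV = 7.8925 − 6.35 = 1.5425 m/s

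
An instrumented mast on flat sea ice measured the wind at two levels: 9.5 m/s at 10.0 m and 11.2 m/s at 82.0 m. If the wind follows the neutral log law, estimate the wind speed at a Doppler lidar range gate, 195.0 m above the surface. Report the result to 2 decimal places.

Log law: V ∝ ln(z/z₀). From the pair, with r = V₁/V₂ = 0.84821,
ln z₀ = (ln z₁ − r·ln z₂)/(1 − r) = (2.3026 − 0.84821×4.4067)/0.15179 = -9.4558 → z₀ = 0.00007823 m
V₃ = V₁ · ln(z₃/z₀)/ln(z₁/z₀) = 9.5 × 14.7288/11.7584 = 11.8999 m/s

11.90 m/s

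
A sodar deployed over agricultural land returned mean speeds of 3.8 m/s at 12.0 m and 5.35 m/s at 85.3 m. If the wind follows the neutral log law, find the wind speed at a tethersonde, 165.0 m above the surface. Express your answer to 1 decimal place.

Log law: V ∝ ln(z/z₀). From the pair, with r = V₁/V₂ = 0.71028,
ln z₀ = (ln z₁ − r·ln z₂)/(1 − r) = (2.4849 − 0.71028×4.4462)/0.28972 = -2.3234 → z₀ = 0.09794 m
V₃ = V₁ · ln(z₃/z₀)/ln(z₁/z₀) = 3.8 × 7.4293/4.8083 = 5.8714 m/s

5.9 m/s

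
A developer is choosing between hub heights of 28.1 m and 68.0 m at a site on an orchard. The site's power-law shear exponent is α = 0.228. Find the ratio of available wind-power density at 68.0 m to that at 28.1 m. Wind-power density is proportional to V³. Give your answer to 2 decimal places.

Speed ratio: V_B/V_A = (z_B/z_A)^α = (68.0/28.1)^0.228 = (2.4199)^0.228 = 1.22323
Power-density ratio: P_B/P_A = (V_B/V_A)³ = (1.22323)³ = 1.83029

1.83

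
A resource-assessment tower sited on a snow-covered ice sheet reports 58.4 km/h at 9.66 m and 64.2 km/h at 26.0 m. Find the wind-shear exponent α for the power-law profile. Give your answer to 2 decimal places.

Power law: V₂/V₁ = (z₂/z₁)^α ⇒ α = ln(V₂/V₁) / ln(z₂/z₁)
α = ln(64.2/58.4) / ln(26.0/9.66) = ln(1.0993) / ln(2.6915)
  = 0.09469 / 0.99010 = 0.09563

α ≈ 0.10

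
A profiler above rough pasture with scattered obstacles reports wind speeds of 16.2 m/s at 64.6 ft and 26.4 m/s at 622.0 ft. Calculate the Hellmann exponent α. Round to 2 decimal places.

α ≈ 0.22

Power law: V₂/V₁ = (z₂/z₁)^α ⇒ α = ln(V₂/V₁) / ln(z₂/z₁)
α = ln(26.4/16.2) / ln(622.0/64.6) = ln(1.6296) / ln(9.6285)
  = 0.48835 / 2.26473 = 0.21563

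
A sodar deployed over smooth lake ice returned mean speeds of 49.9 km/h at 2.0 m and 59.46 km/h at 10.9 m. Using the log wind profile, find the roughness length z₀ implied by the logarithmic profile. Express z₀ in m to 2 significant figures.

z₀ ≈ 0.00029 m

Log law: V(z) ∝ ln(z/z₀). With r = V₁/V₂ = 49.9/59.46 = 0.83922,
r · ln(z₂/z₀) = ln(z₁/z₀) ⇒ ln z₀ = (ln z₁ − r·ln z₂)/(1 − r)
ln z₀ = (0.69315 − 0.83922×2.38876) / 0.16078 = -8.1574
z₀ = exp(-8.1574) = 0.0002866 m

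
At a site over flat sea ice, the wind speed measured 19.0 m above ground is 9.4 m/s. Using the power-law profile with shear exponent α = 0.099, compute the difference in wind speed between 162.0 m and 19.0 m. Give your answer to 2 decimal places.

2.22 m/s

Power law: V₂ = V₁ · (z₂/z₁)^α = 9.4 × (8.5263)^0.099 = 11.6218 m/s
ΔV = 11.6218 − 9.4 = 2.2218 m/s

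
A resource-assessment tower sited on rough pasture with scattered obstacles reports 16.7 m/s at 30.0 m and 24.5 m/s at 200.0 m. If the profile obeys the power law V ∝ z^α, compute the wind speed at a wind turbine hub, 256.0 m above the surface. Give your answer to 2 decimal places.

25.75 m/s

First find α: α = ln(V₂/V₁)/ln(z₂/z₁) = ln(24.5/16.7)/ln(200.0/30.0) = 0.38326/1.89712 = 0.2020
Extrapolate from 200.0 m to 256.0 m: V₃ = 24.5 × (256.0/200.0)^0.2020 = 24.5 × 1.0511 = 25.7528 m/s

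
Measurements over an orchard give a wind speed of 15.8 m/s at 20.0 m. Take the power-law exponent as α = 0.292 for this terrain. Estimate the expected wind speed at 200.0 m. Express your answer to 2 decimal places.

Power-law profile: V₂ = V₁ · (z₂/z₁)^α
V₂ = 15.8 × (200.0/20.0)^0.292 = 15.8 × (10.0000)^0.292
    = 15.8 × 1.9588 = 30.9497 m/s

30.95 m/s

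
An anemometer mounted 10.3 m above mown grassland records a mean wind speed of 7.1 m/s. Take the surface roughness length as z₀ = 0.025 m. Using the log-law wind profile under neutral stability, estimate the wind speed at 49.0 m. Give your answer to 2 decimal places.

8.94 m/s

Log law: V(z) ∝ ln(z/z₀), so V₂/V₁ = ln(z₂/z₀) / ln(z₁/z₀).
ln(49.0/0.025) = 7.5807, ln(10.3/0.025) = 6.0210
V₂ = 7.1 × 7.5807/6.0210 = 7.1 × 1.2590 = 8.9392 m/s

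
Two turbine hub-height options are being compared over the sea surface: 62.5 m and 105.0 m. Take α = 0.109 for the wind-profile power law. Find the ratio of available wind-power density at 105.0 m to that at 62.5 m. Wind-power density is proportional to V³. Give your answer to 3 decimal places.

1.185

Speed ratio: V_B/V_A = (z_B/z_A)^α = (105.0/62.5)^0.109 = (1.6800)^0.109 = 1.05818
Power-density ratio: P_B/P_A = (V_B/V_A)³ = (1.05818)³ = 1.18488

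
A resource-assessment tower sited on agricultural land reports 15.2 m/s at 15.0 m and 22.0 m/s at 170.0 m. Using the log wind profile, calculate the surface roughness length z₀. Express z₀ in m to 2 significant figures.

Log law: V(z) ∝ ln(z/z₀). With r = V₁/V₂ = 15.2/22.0 = 0.69091,
r · ln(z₂/z₀) = ln(z₁/z₀) ⇒ ln z₀ = (ln z₁ − r·ln z₂)/(1 − r)
ln z₀ = (2.70805 − 0.69091×5.13580) / 0.30909 = -2.7187
z₀ = exp(-2.7187) = 0.06596 m

z₀ ≈ 0.066 m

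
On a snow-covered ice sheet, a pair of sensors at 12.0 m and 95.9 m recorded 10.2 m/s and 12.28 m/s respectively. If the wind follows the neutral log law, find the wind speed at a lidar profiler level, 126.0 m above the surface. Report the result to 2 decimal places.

12.55 m/s

Log law: V ∝ ln(z/z₀). From the pair, with r = V₁/V₂ = 0.83062,
ln z₀ = (ln z₁ − r·ln z₂)/(1 − r) = (2.4849 − 0.83062×4.5633)/0.16938 = -7.7072 → z₀ = 0.0004496 m
V₃ = V₁ · ln(z₃/z₀)/ln(z₁/z₀) = 10.2 × 12.5435/10.1922 = 12.5532 m/s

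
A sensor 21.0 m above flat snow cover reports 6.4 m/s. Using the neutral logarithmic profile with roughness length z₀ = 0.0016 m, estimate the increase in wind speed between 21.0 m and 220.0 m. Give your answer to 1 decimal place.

1.6 m/s

Log law: V₂ = V₁ · ln(z₂/z₀)/ln(z₁/z₀) = 6.4 × 11.8314/9.4823 = 7.9855 m/s
ΔV = 7.9855 − 6.4 = 1.5855 m/s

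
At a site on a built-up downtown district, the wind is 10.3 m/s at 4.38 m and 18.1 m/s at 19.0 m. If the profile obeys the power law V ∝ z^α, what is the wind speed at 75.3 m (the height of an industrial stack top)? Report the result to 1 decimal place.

First find α: α = ln(V₂/V₁)/ln(z₂/z₁) = ln(18.1/10.3)/ln(19.0/4.38) = 0.56377/1.46739 = 0.3842
Extrapolate from 19.0 m to 75.3 m: V₃ = 18.1 × (75.3/19.0)^0.3842 = 18.1 × 1.6973 = 30.7217 m/s

30.7 m/s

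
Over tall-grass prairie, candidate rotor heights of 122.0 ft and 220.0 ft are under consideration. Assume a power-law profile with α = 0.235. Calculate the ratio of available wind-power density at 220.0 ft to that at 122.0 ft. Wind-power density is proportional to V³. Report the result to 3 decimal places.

Speed ratio: V_B/V_A = (z_B/z_A)^α = (220.0/122.0)^0.235 = (1.8033)^0.235 = 1.14862
Power-density ratio: P_B/P_A = (V_B/V_A)³ = (1.14862)³ = 1.51539

1.515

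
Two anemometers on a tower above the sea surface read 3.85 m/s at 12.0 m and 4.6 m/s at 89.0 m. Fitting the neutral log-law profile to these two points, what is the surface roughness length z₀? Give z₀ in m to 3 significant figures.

z₀ ≈ 0.000409 m

Log law: V(z) ∝ ln(z/z₀). With r = V₁/V₂ = 3.85/4.6 = 0.83696,
r · ln(z₂/z₀) = ln(z₁/z₀) ⇒ ln z₀ = (ln z₁ − r·ln z₂)/(1 − r)
ln z₀ = (2.48491 − 0.83696×4.48864) / 0.16304 = -7.8009
z₀ = exp(-7.8009) = 0.0004094 m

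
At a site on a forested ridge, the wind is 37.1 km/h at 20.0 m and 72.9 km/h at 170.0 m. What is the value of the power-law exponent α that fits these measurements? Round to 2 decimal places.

α ≈ 0.32

Power law: V₂/V₁ = (z₂/z₁)^α ⇒ α = ln(V₂/V₁) / ln(z₂/z₁)
α = ln(72.9/37.1) / ln(170.0/20.0) = ln(1.9650) / ln(8.5000)
  = 0.67547 / 2.14007 = 0.31563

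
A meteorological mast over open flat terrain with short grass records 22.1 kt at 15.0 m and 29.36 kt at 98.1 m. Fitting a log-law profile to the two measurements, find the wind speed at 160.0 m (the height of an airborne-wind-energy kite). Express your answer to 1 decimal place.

31.3 kt

Log law: V ∝ ln(z/z₀). From the pair, with r = V₁/V₂ = 0.75272,
ln z₀ = (ln z₁ − r·ln z₂)/(1 − r) = (2.7081 − 0.75272×4.5860)/0.24728 = -3.0085 → z₀ = 0.04936 m
V₃ = V₁ · ln(z₃/z₀)/ln(z₁/z₀) = 22.1 × 8.0837/5.7166 = 31.2512 kt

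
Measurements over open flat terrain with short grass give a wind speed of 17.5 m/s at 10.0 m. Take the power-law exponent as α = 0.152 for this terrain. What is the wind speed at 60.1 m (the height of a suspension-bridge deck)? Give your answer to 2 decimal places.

22.98 m/s

Power-law profile: V₂ = V₁ · (z₂/z₁)^α
V₂ = 17.5 × (60.1/10.0)^0.152 = 17.5 × (6.0100)^0.152
    = 17.5 × 1.3134 = 22.9841 m/s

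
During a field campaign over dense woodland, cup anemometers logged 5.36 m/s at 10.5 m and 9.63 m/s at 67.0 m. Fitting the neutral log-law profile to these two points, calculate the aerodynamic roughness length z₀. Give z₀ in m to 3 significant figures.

Log law: V(z) ∝ ln(z/z₀). With r = V₁/V₂ = 5.36/9.63 = 0.55659,
r · ln(z₂/z₀) = ln(z₁/z₀) ⇒ ln z₀ = (ln z₁ − r·ln z₂)/(1 − r)
ln z₀ = (2.35138 − 0.55659×4.20469) / 0.44341 = 0.0250
z₀ = exp(0.0250) = 1.025 m

z₀ ≈ 1.03 m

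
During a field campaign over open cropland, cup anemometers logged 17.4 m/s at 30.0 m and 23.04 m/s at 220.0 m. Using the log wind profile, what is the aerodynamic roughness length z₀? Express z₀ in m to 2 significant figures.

z₀ ≈ 0.064 m

Log law: V(z) ∝ ln(z/z₀). With r = V₁/V₂ = 17.4/23.04 = 0.75521,
r · ln(z₂/z₀) = ln(z₁/z₀) ⇒ ln z₀ = (ln z₁ − r·ln z₂)/(1 − r)
ln z₀ = (3.40120 − 0.75521×5.39363) / 0.24479 = -2.7457
z₀ = exp(-2.7457) = 0.06421 m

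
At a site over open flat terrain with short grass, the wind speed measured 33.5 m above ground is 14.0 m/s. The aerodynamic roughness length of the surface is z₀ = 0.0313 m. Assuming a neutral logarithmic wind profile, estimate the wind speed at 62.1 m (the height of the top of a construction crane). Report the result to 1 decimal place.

Log law: V(z) ∝ ln(z/z₀), so V₂/V₁ = ln(z₂/z₀) / ln(z₁/z₀).
ln(62.1/0.0313) = 7.5929, ln(33.5/0.0313) = 6.9757
V₂ = 14.0 × 7.5929/6.9757 = 14.0 × 1.0885 = 15.2387 m/s

15.2 m/s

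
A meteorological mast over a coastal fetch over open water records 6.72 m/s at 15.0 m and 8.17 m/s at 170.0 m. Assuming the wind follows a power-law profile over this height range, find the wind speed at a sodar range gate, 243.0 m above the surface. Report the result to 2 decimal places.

First find α: α = ln(V₂/V₁)/ln(z₂/z₁) = ln(8.17/6.72)/ln(170.0/15.0) = 0.19538/2.42775 = 0.0805
Extrapolate from 170.0 m to 243.0 m: V₃ = 8.17 × (243.0/170.0)^0.0805 = 8.17 × 1.0292 = 8.4083 m/s

8.41 m/s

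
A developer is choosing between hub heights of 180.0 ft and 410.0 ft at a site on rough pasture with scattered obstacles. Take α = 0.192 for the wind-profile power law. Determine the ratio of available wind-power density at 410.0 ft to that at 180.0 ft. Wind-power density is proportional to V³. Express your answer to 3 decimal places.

1.607

Speed ratio: V_B/V_A = (z_B/z_A)^α = (410.0/180.0)^0.192 = (2.2778)^0.192 = 1.17123
Power-density ratio: P_B/P_A = (V_B/V_A)³ = (1.17123)³ = 1.60667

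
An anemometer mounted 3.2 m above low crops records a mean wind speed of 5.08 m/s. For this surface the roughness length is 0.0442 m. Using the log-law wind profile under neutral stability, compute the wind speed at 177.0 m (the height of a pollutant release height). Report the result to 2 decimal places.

Log law: V(z) ∝ ln(z/z₀), so V₂/V₁ = ln(z₂/z₀) / ln(z₁/z₀).
ln(177.0/0.0442) = 8.2952, ln(3.2/0.0442) = 4.2822
V₂ = 5.08 × 8.2952/4.2822 = 5.08 × 1.9371 = 9.8407 m/s

9.84 m/s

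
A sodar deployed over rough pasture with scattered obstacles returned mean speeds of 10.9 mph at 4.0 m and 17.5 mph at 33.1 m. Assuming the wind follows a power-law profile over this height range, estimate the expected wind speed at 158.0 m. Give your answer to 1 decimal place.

24.8 mph

First find α: α = ln(V₂/V₁)/ln(z₂/z₁) = ln(17.5/10.9)/ln(33.1/4.0) = 0.47344/2.11324 = 0.2240
Extrapolate from 33.1 m to 158.0 m: V₃ = 17.5 × (158.0/33.1)^0.2240 = 17.5 × 1.4193 = 24.8381 mph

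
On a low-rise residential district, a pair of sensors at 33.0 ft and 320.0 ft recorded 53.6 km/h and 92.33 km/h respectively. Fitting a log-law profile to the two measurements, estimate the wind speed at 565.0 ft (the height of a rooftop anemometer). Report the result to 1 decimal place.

Log law: V ∝ ln(z/z₀). From the pair, with r = V₁/V₂ = 0.58053,
ln z₀ = (ln z₁ − r·ln z₂)/(1 − r) = (3.4965 − 0.58053×5.7683)/0.41947 = 0.3525 → z₀ = 1.423 ft
V₃ = V₁ · ln(z₃/z₀)/ln(z₁/z₀) = 53.6 × 5.9844/3.1441 = 102.0219 km/h

102.0 km/h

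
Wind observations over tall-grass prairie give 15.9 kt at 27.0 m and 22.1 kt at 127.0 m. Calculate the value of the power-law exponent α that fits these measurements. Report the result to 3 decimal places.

Power law: V₂/V₁ = (z₂/z₁)^α ⇒ α = ln(V₂/V₁) / ln(z₂/z₁)
α = ln(22.1/15.9) / ln(127.0/27.0) = ln(1.3899) / ln(4.7037)
  = 0.32926 / 1.54835 = 0.21265

α ≈ 0.213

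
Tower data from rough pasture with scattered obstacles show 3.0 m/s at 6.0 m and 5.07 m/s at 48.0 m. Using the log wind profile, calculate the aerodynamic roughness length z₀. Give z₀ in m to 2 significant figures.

Log law: V(z) ∝ ln(z/z₀). With r = V₁/V₂ = 3.0/5.07 = 0.59172,
r · ln(z₂/z₀) = ln(z₁/z₀) ⇒ ln z₀ = (ln z₁ − r·ln z₂)/(1 − r)
ln z₀ = (1.79176 − 0.59172×3.87120) / 0.40828 = -1.2219
z₀ = exp(-1.2219) = 0.2947 m

z₀ ≈ 0.29 m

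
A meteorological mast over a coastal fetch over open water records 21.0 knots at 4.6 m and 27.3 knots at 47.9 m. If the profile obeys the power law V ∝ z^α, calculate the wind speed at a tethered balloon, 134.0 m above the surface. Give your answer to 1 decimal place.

30.6 knots

First find α: α = ln(V₂/V₁)/ln(z₂/z₁) = ln(27.3/21.0)/ln(47.9/4.6) = 0.26236/2.34306 = 0.1120
Extrapolate from 47.9 m to 134.0 m: V₃ = 27.3 × (134.0/47.9)^0.1120 = 27.3 × 1.1221 = 30.6330 knots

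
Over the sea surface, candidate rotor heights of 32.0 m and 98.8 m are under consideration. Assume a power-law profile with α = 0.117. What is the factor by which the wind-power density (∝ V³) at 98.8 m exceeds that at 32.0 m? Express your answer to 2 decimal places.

Speed ratio: V_B/V_A = (z_B/z_A)^α = (98.8/32.0)^0.117 = (3.0875)^0.117 = 1.14100
Power-density ratio: P_B/P_A = (V_B/V_A)³ = (1.14100)³ = 1.48543

1.49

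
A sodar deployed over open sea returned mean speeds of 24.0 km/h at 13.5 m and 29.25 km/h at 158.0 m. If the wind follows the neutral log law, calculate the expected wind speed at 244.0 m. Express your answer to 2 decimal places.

Log law: V ∝ ln(z/z₀). From the pair, with r = V₁/V₂ = 0.82051,
ln z₀ = (ln z₁ − r·ln z₂)/(1 − r) = (2.6027 − 0.82051×5.0626)/0.17949 = -8.6426 → z₀ = 0.0001764 m
V₃ = V₁ · ln(z₃/z₀)/ln(z₁/z₀) = 24.0 × 14.1398/11.2453 = 30.1775 km/h

30.18 km/h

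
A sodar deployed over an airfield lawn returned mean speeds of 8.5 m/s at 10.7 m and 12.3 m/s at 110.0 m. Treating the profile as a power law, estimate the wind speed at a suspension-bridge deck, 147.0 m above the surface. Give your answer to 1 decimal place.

First find α: α = ln(V₂/V₁)/ln(z₂/z₁) = ln(12.3/8.5)/ln(110.0/10.7) = 0.36953/2.33024 = 0.1586
Extrapolate from 110.0 m to 147.0 m: V₃ = 12.3 × (147.0/110.0)^0.1586 = 12.3 × 1.0471 = 12.8788 m/s

12.9 m/s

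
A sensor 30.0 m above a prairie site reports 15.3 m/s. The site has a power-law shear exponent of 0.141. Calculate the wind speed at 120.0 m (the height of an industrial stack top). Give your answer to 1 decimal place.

18.6 m/s

Power-law profile: V₂ = V₁ · (z₂/z₁)^α
V₂ = 15.3 × (120.0/30.0)^0.141 = 15.3 × (4.0000)^0.141
    = 15.3 × 1.2159 = 18.6030 m/s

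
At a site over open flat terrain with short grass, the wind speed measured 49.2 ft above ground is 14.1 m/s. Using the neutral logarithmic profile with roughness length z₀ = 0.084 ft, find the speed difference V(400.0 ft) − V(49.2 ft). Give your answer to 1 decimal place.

4.6 m/s

Log law: V₂ = V₁ · ln(z₂/z₀)/ln(z₁/z₀) = 14.1 × 8.4684/6.3728 = 18.7365 m/s
ΔV = 18.7365 − 14.1 = 4.6365 m/s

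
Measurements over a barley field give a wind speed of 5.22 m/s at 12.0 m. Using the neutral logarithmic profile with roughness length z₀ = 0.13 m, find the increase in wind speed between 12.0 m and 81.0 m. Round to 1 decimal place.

2.2 m/s

Log law: V₂ = V₁ · ln(z₂/z₀)/ln(z₁/z₀) = 5.22 × 6.4347/4.5251 = 7.4228 m/s
ΔV = 7.4228 − 5.22 = 2.2028 m/s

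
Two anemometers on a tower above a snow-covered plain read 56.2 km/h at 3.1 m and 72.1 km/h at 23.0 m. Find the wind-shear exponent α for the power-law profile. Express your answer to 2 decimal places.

α ≈ 0.12

Power law: V₂/V₁ = (z₂/z₁)^α ⇒ α = ln(V₂/V₁) / ln(z₂/z₁)
α = ln(72.1/56.2) / ln(23.0/3.1) = ln(1.2829) / ln(7.4194)
  = 0.24914 / 2.00409 = 0.12431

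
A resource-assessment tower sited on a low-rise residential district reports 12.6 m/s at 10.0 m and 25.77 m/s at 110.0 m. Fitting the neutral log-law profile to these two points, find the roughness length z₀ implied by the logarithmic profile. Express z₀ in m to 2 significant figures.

z₀ ≈ 1.0 m

Log law: V(z) ∝ ln(z/z₀). With r = V₁/V₂ = 12.6/25.77 = 0.48894,
r · ln(z₂/z₀) = ln(z₁/z₀) ⇒ ln z₀ = (ln z₁ − r·ln z₂)/(1 − r)
ln z₀ = (2.30259 − 0.48894×4.70048) / 0.51106 = 0.0085
z₀ = exp(0.0085) = 1.009 m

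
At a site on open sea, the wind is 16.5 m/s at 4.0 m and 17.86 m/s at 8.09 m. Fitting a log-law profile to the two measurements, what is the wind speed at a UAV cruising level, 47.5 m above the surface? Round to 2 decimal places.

21.28 m/s

Log law: V ∝ ln(z/z₀). From the pair, with r = V₁/V₂ = 0.92385,
ln z₀ = (ln z₁ − r·ln z₂)/(1 − r) = (1.3863 − 0.92385×2.0906)/0.07615 = -7.1589 → z₀ = 0.0007779 m
V₃ = V₁ · ln(z₃/z₀)/ln(z₁/z₀) = 16.5 × 11.0197/8.5452 = 21.2779 m/s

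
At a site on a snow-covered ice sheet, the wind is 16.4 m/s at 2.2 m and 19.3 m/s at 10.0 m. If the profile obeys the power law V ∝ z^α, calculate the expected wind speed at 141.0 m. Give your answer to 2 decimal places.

First find α: α = ln(V₂/V₁)/ln(z₂/z₁) = ln(19.3/16.4)/ln(10.0/2.2) = 0.16282/1.51413 = 0.1075
Extrapolate from 10.0 m to 141.0 m: V₃ = 19.3 × (141.0/10.0)^0.1075 = 19.3 × 1.3292 = 25.6531 m/s

25.65 m/s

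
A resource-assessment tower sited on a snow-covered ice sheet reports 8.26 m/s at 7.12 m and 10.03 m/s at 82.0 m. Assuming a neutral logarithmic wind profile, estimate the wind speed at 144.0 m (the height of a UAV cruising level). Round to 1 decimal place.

10.4 m/s

Log law: V ∝ ln(z/z₀). From the pair, with r = V₁/V₂ = 0.82353,
ln z₀ = (ln z₁ − r·ln z₂)/(1 − r) = (1.9629 − 0.82353×4.4067)/0.17647 = -9.4415 → z₀ = 0.00007936 m
V₃ = V₁ · ln(z₃/z₀)/ln(z₁/z₀) = 8.26 × 14.4114/11.4045 = 10.4378 m/s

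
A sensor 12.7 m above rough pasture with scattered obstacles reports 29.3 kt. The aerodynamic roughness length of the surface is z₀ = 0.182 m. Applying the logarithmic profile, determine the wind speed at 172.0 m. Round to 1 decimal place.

47.3 kt

Log law: V(z) ∝ ln(z/z₀), so V₂/V₁ = ln(z₂/z₀) / ln(z₁/z₀).
ln(172.0/0.182) = 6.8512, ln(12.7/0.182) = 4.2454
V₂ = 29.3 × 6.8512/4.2454 = 29.3 × 1.6138 = 47.2850 kt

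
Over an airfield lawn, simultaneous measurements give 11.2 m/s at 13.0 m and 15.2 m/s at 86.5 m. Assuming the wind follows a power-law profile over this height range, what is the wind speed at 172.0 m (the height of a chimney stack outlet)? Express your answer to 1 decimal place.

First find α: α = ln(V₂/V₁)/ln(z₂/z₁) = ln(15.2/11.2)/ln(86.5/13.0) = 0.30538/1.89520 = 0.1611
Extrapolate from 86.5 m to 172.0 m: V₃ = 15.2 × (172.0/86.5)^0.1611 = 15.2 × 1.1171 = 16.9803 m/s

17.0 m/s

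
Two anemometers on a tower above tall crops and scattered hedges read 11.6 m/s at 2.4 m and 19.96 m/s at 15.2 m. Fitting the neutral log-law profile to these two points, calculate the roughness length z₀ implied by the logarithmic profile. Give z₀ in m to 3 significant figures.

Log law: V(z) ∝ ln(z/z₀). With r = V₁/V₂ = 11.6/19.96 = 0.58116,
r · ln(z₂/z₀) = ln(z₁/z₀) ⇒ ln z₀ = (ln z₁ − r·ln z₂)/(1 − r)
ln z₀ = (0.87547 − 0.58116×2.72130) / 0.41884 = -1.6857
z₀ = exp(-1.6857) = 0.1853 m

z₀ ≈ 0.185 m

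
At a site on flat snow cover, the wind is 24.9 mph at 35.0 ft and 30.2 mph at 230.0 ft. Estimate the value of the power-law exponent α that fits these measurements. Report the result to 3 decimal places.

α ≈ 0.102

Power law: V₂/V₁ = (z₂/z₁)^α ⇒ α = ln(V₂/V₁) / ln(z₂/z₁)
α = ln(30.2/24.9) / ln(230.0/35.0) = ln(1.2129) / ln(6.5714)
  = 0.19297 / 1.88273 = 0.10250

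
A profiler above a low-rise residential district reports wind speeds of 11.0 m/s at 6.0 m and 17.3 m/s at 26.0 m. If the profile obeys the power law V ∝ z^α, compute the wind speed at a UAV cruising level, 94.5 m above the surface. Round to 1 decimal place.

25.8 m/s

First find α: α = ln(V₂/V₁)/ln(z₂/z₁) = ln(17.3/11.0)/ln(26.0/6.0) = 0.45281/1.46634 = 0.3088
Extrapolate from 26.0 m to 94.5 m: V₃ = 17.3 × (94.5/26.0)^0.3088 = 17.3 × 1.4896 = 25.7702 m/s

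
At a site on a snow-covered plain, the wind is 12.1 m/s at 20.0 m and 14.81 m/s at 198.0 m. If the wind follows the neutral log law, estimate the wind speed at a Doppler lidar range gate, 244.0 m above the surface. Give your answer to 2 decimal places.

Log law: V ∝ ln(z/z₀). From the pair, with r = V₁/V₂ = 0.81702,
ln z₀ = (ln z₁ − r·ln z₂)/(1 − r) = (2.9957 − 0.81702×5.2883)/0.18298 = -7.2403 → z₀ = 0.0007171 m
V₃ = V₁ · ln(z₃/z₀)/ln(z₁/z₀) = 12.1 × 12.7375/10.2360 = 15.0569 m/s

15.06 m/s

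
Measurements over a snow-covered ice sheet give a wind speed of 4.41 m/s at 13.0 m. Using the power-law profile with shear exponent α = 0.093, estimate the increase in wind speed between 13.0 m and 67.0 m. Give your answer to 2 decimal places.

0.73 m/s

Power law: V₂ = V₁ · (z₂/z₁)^α = 4.41 × (5.1538)^0.093 = 5.1365 m/s
ΔV = 5.1365 − 4.41 = 0.7265 m/s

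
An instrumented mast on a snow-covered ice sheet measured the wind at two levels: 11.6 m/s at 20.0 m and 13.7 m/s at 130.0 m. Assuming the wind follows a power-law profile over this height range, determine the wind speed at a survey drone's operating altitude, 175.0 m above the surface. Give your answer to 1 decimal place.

First find α: α = ln(V₂/V₁)/ln(z₂/z₁) = ln(13.7/11.6)/ln(130.0/20.0) = 0.16639/1.87180 = 0.0889
Extrapolate from 130.0 m to 175.0 m: V₃ = 13.7 × (175.0/130.0)^0.0889 = 13.7 × 1.0268 = 14.0668 m/s

14.1 m/s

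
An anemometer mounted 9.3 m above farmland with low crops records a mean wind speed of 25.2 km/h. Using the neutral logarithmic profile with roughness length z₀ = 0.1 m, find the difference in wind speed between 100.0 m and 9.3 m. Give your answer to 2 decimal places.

13.21 km/h

Log law: V₂ = V₁ · ln(z₂/z₀)/ln(z₁/z₀) = 25.2 × 6.9078/4.5326 = 38.4052 km/h
ΔV = 38.4052 − 25.2 = 13.2052 km/h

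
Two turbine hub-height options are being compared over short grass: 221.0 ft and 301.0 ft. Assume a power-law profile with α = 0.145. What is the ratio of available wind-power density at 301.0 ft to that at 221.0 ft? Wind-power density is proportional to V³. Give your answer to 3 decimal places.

Speed ratio: V_B/V_A = (z_B/z_A)^α = (301.0/221.0)^0.145 = (1.3620)^0.145 = 1.04582
Power-density ratio: P_B/P_A = (V_B/V_A)³ = (1.04582)³ = 1.14384

1.144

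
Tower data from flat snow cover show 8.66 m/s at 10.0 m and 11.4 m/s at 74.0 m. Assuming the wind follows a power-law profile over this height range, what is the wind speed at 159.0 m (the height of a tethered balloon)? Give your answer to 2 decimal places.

First find α: α = ln(V₂/V₁)/ln(z₂/z₁) = ln(11.4/8.66)/ln(74.0/10.0) = 0.27490/2.00148 = 0.1373
Extrapolate from 74.0 m to 159.0 m: V₃ = 11.4 × (159.0/74.0)^0.1373 = 11.4 × 1.1108 = 12.6627 m/s

12.66 m/s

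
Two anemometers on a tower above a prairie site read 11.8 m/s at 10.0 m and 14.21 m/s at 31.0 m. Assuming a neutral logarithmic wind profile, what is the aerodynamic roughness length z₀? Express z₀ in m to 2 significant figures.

Log law: V(z) ∝ ln(z/z₀). With r = V₁/V₂ = 11.8/14.21 = 0.83040,
r · ln(z₂/z₀) = ln(z₁/z₀) ⇒ ln z₀ = (ln z₁ − r·ln z₂)/(1 − r)
ln z₀ = (2.30259 − 0.83040×3.43399) / 0.16960 = -3.2371
z₀ = exp(-3.2371) = 0.03928 m

z₀ ≈ 0.039 m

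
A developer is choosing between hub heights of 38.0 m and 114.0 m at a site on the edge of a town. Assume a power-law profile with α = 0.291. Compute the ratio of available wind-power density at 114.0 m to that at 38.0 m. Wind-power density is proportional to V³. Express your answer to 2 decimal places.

Speed ratio: V_B/V_A = (z_B/z_A)^α = (114.0/38.0)^0.291 = (3.0000)^0.291 = 1.37671
Power-density ratio: P_B/P_A = (V_B/V_A)³ = (1.37671)³ = 2.60932

2.61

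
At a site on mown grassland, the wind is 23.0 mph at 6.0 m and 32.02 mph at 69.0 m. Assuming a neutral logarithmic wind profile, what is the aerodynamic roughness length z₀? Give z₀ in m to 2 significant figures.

Log law: V(z) ∝ ln(z/z₀). With r = V₁/V₂ = 23.0/32.02 = 0.71830,
r · ln(z₂/z₀) = ln(z₁/z₀) ⇒ ln z₀ = (ln z₁ − r·ln z₂)/(1 − r)
ln z₀ = (1.79176 − 0.71830×4.23411) / 0.28170 = -4.4360
z₀ = exp(-4.4360) = 0.01184 m

z₀ ≈ 0.012 m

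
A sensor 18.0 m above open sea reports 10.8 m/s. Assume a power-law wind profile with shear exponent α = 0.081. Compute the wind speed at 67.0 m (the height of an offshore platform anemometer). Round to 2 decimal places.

12.01 m/s

Power-law profile: V₂ = V₁ · (z₂/z₁)^α
V₂ = 10.8 × (67.0/18.0)^0.081 = 10.8 × (3.7222)^0.081
    = 10.8 × 1.1123 = 12.0132 m/s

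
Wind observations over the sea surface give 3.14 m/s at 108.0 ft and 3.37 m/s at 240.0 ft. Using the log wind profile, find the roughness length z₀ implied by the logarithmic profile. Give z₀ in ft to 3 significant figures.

z₀ ≈ 0.00199 ft

Log law: V(z) ∝ ln(z/z₀). With r = V₁/V₂ = 3.14/3.37 = 0.93175,
r · ln(z₂/z₀) = ln(z₁/z₀) ⇒ ln z₀ = (ln z₁ − r·ln z₂)/(1 − r)
ln z₀ = (4.68213 − 0.93175×5.48064) / 0.06825 = -6.2192
z₀ = exp(-6.2192) = 0.001991 ft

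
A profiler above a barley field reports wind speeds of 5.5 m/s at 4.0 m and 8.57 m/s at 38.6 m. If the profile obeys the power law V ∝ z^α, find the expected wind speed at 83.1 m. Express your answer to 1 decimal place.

First find α: α = ln(V₂/V₁)/ln(z₂/z₁) = ln(8.57/5.5)/ln(38.6/4.0) = 0.44352/2.26696 = 0.1956
Extrapolate from 38.6 m to 83.1 m: V₃ = 8.57 × (83.1/38.6)^0.1956 = 8.57 × 1.1619 = 9.9571 m/s

10.0 m/s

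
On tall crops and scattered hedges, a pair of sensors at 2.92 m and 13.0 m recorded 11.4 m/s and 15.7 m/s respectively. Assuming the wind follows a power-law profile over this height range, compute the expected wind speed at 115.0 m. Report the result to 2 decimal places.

First find α: α = ln(V₂/V₁)/ln(z₂/z₁) = ln(15.7/11.4)/ln(13.0/2.92) = 0.32005/1.49337 = 0.2143
Extrapolate from 13.0 m to 115.0 m: V₃ = 15.7 × (115.0/13.0)^0.2143 = 15.7 × 1.5955 = 25.0496 m/s

25.05 m/s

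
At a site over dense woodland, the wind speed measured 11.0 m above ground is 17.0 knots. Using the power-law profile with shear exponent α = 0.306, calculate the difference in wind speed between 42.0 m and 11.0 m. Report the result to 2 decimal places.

Power law: V₂ = V₁ · (z₂/z₁)^α = 17.0 × (3.8182)^0.306 = 25.6152 knots
ΔV = 25.6152 − 17.0 = 8.6152 knots

8.62 knots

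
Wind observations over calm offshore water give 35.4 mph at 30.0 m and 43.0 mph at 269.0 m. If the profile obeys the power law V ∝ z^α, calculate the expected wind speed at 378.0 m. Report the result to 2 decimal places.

44.32 mph

First find α: α = ln(V₂/V₁)/ln(z₂/z₁) = ln(43.0/35.4)/ln(269.0/30.0) = 0.19449/2.19351 = 0.0887
Extrapolate from 269.0 m to 378.0 m: V₃ = 43.0 × (378.0/269.0)^0.0887 = 43.0 × 1.0306 = 44.3167 mph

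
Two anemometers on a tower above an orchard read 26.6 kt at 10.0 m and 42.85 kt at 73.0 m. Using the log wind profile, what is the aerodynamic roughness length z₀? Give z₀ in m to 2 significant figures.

z₀ ≈ 0.39 m

Log law: V(z) ∝ ln(z/z₀). With r = V₁/V₂ = 26.6/42.85 = 0.62077,
r · ln(z₂/z₀) = ln(z₁/z₀) ⇒ ln z₀ = (ln z₁ − r·ln z₂)/(1 − r)
ln z₀ = (2.30259 − 0.62077×4.29046) / 0.37923 = -0.9514
z₀ = exp(-0.9514) = 0.3862 m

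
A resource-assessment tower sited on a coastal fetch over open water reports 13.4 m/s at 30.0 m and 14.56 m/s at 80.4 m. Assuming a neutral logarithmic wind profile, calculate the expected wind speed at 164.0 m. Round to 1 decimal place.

15.4 m/s

Log law: V ∝ ln(z/z₀). From the pair, with r = V₁/V₂ = 0.92033,
ln z₀ = (ln z₁ − r·ln z₂)/(1 − r) = (3.4012 − 0.92033×4.3870)/0.07967 = -7.9867 → z₀ = 0.0003400 m
V₃ = V₁ · ln(z₃/z₀)/ln(z₁/z₀) = 13.4 × 13.0866/11.3879 = 15.3988 m/s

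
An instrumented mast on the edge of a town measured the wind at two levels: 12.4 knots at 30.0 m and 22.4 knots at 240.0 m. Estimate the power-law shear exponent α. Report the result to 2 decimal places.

Power law: V₂/V₁ = (z₂/z₁)^α ⇒ α = ln(V₂/V₁) / ln(z₂/z₁)
α = ln(22.4/12.4) / ln(240.0/30.0) = ln(1.8065) / ln(8.0000)
  = 0.59136 / 2.07944 = 0.28439

α ≈ 0.28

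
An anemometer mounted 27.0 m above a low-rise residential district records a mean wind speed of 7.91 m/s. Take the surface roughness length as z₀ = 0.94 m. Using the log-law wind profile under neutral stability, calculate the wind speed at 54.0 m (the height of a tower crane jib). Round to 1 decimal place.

9.5 m/s

Log law: V(z) ∝ ln(z/z₀), so V₂/V₁ = ln(z₂/z₀) / ln(z₁/z₀).
ln(54.0/0.94) = 4.0509, ln(27.0/0.94) = 3.3577
V₂ = 7.91 × 4.0509/3.3577 = 7.91 × 1.2064 = 9.5429 m/s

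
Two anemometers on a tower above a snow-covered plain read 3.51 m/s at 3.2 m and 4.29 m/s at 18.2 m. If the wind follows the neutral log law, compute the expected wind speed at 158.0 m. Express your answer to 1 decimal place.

5.3 m/s

Log law: V ∝ ln(z/z₀). From the pair, with r = V₁/V₂ = 0.81818,
ln z₀ = (ln z₁ − r·ln z₂)/(1 − r) = (1.1632 − 0.81818×2.9014)/0.18182 = -6.6591 → z₀ = 0.001282 m
V₃ = V₁ · ln(z₃/z₀)/ln(z₁/z₀) = 3.51 × 11.7217/7.8222 = 5.2598 m/s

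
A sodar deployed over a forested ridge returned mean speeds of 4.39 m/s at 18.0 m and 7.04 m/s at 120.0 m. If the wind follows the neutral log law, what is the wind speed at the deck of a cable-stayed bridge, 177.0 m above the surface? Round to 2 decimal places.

7.58 m/s

Log law: V ∝ ln(z/z₀). From the pair, with r = V₁/V₂ = 0.62358,
ln z₀ = (ln z₁ − r·ln z₂)/(1 − r) = (2.8904 − 0.62358×4.7875)/0.37642 = -0.2524 → z₀ = 0.7769 m
V₃ = V₁ · ln(z₃/z₀)/ln(z₁/z₀) = 4.39 × 5.4286/3.1428 = 7.5829 m/s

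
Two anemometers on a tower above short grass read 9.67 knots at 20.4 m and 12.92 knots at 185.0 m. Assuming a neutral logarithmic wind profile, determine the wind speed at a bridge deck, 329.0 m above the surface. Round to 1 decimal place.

Log law: V ∝ ln(z/z₀). From the pair, with r = V₁/V₂ = 0.74845,
ln z₀ = (ln z₁ − r·ln z₂)/(1 − r) = (3.0155 − 0.74845×5.2204)/0.25155 = -3.5447 → z₀ = 0.02888 m
V₃ = V₁ · ln(z₃/z₀)/ln(z₁/z₀) = 9.67 × 9.3407/6.5602 = 13.7686 knots

13.8 knots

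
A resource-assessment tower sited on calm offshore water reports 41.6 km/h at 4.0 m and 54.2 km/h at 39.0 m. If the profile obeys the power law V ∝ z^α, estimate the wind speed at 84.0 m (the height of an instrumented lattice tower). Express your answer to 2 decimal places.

59.25 km/h

First find α: α = ln(V₂/V₁)/ln(z₂/z₁) = ln(54.2/41.6)/ln(39.0/4.0) = 0.26458/2.27727 = 0.1162
Extrapolate from 39.0 m to 84.0 m: V₃ = 54.2 × (84.0/39.0)^0.1162 = 54.2 × 1.0932 = 59.2534 km/h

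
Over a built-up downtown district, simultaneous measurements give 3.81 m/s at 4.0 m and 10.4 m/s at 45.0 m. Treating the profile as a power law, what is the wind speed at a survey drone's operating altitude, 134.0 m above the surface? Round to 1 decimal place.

16.4 m/s

First find α: α = ln(V₂/V₁)/ln(z₂/z₁) = ln(10.4/3.81)/ln(45.0/4.0) = 1.00418/2.42037 = 0.4149
Extrapolate from 45.0 m to 134.0 m: V₃ = 10.4 × (134.0/45.0)^0.4149 = 10.4 × 1.5726 = 16.3548 m/s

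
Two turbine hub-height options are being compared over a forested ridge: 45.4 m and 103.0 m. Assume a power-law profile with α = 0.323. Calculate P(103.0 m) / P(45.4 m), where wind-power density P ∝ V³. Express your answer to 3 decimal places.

2.212

Speed ratio: V_B/V_A = (z_B/z_A)^α = (103.0/45.4)^0.323 = (2.2687)^0.323 = 1.30292
Power-density ratio: P_B/P_A = (V_B/V_A)³ = (1.30292)³ = 2.21183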